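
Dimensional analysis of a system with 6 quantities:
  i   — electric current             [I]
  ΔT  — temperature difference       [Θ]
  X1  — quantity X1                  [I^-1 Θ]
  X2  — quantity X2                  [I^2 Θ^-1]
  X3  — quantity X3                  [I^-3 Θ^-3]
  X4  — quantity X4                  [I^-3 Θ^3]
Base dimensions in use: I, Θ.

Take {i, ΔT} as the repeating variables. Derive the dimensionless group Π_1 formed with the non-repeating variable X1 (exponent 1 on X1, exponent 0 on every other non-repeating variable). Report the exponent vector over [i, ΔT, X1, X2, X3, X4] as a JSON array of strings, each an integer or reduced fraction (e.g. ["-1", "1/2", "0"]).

["1", "-1", "1", "0", "0", "0"]

Write exponents as rows I,Θ / cols i,ΔT,X1,X2,X3,X4:
  I: [ 1  0 -1  2 -3 -3]
  Θ: [ 0  1  1 -1 -3  3]
Row reduction gives pivot columns i,ΔT; rank = 2
Pivot set = {i,ΔT}, free = {X1,X2,X3,X4}
RREF:
  r0: [   1    0   -1    2   -3   -3]
  r1: [   0    1    1   -1   -3    3]
Fix exponent of X1 at 1, X2 at 0, X3 at 0, X4 at 0; solve each RREF row for its pivot's exponent:
  r0: exp(i) + (-1)·1 = 0 ⇒ exp(i) = 1
  r1: exp(ΔT) + (1)·1 = 0 ⇒ exp(ΔT) = -1
Π_1 = i · ΔT^-1 · X1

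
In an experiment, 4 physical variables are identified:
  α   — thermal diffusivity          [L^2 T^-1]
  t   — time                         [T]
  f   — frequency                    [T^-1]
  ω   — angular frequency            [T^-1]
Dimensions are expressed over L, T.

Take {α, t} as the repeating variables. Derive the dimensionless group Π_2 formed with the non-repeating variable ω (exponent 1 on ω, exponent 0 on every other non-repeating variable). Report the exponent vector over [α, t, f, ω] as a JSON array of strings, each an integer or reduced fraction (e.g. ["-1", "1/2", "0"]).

Exponent matrix [L,T] × [α,t,f,ω]:
  L: [ 2  0  0  0]
  T: [-1  1 -1 -1]
Row reduction gives pivot columns α,t; rank = 2
Repeat: α,t; free: f,ω
RREF:
  r0: [   1    0    0    0]
  r1: [   0    1   -1   -1]
Fix exponent of ω at 1, f at 0; solve each RREF row for its pivot's exponent:
  r0: exp(α) + (0)·1 = 0 ⇒ exp(α) = 0
  r1: exp(t) + (-1)·1 = 0 ⇒ exp(t) = 1
Π_2 = t · ω

["0", "1", "0", "1"]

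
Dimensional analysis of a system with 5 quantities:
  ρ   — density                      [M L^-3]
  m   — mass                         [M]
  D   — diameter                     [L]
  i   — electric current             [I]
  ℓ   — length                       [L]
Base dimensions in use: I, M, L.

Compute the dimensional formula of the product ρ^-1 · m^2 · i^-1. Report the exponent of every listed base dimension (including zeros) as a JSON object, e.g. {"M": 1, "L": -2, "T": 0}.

{"I": -1, "M": 1, "L": 3}

Exponent matrix [I,M,L] × [ρ,m,D,i,ℓ]:
  I: [ 0  0  0  1  0]
  M: [ 1  1  0  0  0]
  L: [-3  0  1  0  1]
  [I]: (-1)·0+(2)·0+(-1)·1 = -1
  [M]: (-1)·1+(2)·1+(-1)·0 = 1
  [L]: (-1)·-3+(2)·0+(-1)·0 = 3
⇒ I^-1 M L^3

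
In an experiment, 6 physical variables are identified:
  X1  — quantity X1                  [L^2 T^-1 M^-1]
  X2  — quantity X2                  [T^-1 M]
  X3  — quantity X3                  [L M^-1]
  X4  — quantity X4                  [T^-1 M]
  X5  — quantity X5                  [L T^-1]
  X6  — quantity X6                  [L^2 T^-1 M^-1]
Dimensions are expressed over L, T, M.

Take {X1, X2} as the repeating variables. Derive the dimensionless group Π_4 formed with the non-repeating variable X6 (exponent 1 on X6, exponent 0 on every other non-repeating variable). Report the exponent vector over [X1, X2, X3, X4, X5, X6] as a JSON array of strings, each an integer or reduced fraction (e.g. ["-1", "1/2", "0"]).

["-1", "0", "0", "0", "0", "1"]

Write exponents as rows L,T,M / cols X1,X2,X3,X4,X5,X6:
  L: [ 2  0  1  0  1  2]
  T: [-1 -1  0 -1 -1 -1]
  M: [-1  1 -1  1  0 -1]
Row reduction gives pivot columns X1,X2; rank = 2
Pivot set = {X1,X2}, free = {X3,X4,X5,X6}
RREF:
  r0: [   1    0  1/2    0  1/2    1]
  r1: [   0    1 -1/2    1  1/2    0]
  r2: [   0    0    0    0    0    0]
Fix exponent of X6 at 1, X3 at 0, X4 at 0, X5 at 0; solve each RREF row for its pivot's exponent:
  r0: exp(X1) + (1)·1 = 0 ⇒ exp(X1) = -1
  r1: exp(X2) + (0)·1 = 0 ⇒ exp(X2) = 0
Π_4 = X1^-1 · X6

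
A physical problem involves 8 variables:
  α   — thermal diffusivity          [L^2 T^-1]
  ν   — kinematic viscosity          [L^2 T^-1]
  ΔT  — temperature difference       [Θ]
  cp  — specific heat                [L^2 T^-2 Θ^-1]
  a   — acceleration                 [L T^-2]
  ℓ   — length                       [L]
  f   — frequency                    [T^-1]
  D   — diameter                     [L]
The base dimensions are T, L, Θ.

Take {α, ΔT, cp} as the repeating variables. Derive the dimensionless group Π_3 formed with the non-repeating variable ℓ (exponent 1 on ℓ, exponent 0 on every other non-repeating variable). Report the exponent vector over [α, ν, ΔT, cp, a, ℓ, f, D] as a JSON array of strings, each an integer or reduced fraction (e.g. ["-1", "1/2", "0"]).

Exponent matrix [T,L,Θ] × [α,ν,ΔT,cp,a,ℓ,f,D]:
  T: [-1 -1  0 -2 -2  0 -1  0]
  L: [ 2  2  0  2  1  1  0  1]
  Θ: [ 0  0  1 -1  0  0  0  0]
RREF → pivots at {α,ΔT,cp} ⇒ r = 3
Repeat: α,ΔT,cp; free: ν,a,ℓ,f,D
RREF:
  r0: [   1    1    0    0   -1    1   -1    1]
  r1: [   0    0    1    0  3/2 -1/2    1 -1/2]
  r2: [   0    0    0    1  3/2 -1/2    1 -1/2]
Fix exponent of ℓ at 1, ν at 0, a at 0, f at 0, D at 0; solve each RREF row for its pivot's exponent:
  r0: exp(α) + (1)·1 = 0 ⇒ exp(α) = -1
  r1: exp(ΔT) + (-1/2)·1 = 0 ⇒ exp(ΔT) = 1/2
  r2: exp(cp) + (-1/2)·1 = 0 ⇒ exp(cp) = 1/2
Π_3 = α^-1 · ΔT^(1/2) · cp^(1/2) · ℓ

["-1", "0", "1/2", "1/2", "0", "1", "0", "0"]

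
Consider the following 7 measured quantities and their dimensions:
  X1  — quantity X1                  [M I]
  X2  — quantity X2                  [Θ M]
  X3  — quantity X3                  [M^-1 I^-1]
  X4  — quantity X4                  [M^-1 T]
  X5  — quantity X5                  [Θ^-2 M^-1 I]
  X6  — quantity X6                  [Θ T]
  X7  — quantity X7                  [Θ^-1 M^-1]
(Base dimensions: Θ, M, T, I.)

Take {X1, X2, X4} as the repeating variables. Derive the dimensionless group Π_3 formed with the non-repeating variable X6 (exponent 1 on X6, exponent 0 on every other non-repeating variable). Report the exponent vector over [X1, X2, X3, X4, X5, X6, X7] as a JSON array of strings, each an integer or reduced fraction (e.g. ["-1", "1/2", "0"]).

Exponent matrix [Θ,M,T,I] × [X1,X2,X3,X4,X5,X6,X7]:
  Θ: [ 0  1  0  0 -2  1 -1]
  M: [ 1  1 -1 -1 -1  0 -1]
  T: [ 0  0  0  1  0  1  0]
  I: [ 1  0 -1  0  1  0  0]
Echelon form has 3 nonzero rows (pivots: X1,X2,X4)
Pivot set = {X1,X2,X4}, free = {X3,X5,X6,X7}
RREF:
  r0: [   1    0   -1    0    1    0    0]
  r1: [   0    1    0    0   -2    1   -1]
  r2: [   0    0    0    1    0    1    0]
  r3: [   0    0    0    0    0    0    0]
Fix exponent of X6 at 1, X3 at 0, X5 at 0, X7 at 0; solve each RREF row for its pivot's exponent:
  r0: exp(X1) + (0)·1 = 0 ⇒ exp(X1) = 0
  r1: exp(X2) + (1)·1 = 0 ⇒ exp(X2) = -1
  r2: exp(X4) + (1)·1 = 0 ⇒ exp(X4) = -1
Π_3 = X2^-1 · X4^-1 · X6

["0", "-1", "0", "-1", "0", "1", "0"]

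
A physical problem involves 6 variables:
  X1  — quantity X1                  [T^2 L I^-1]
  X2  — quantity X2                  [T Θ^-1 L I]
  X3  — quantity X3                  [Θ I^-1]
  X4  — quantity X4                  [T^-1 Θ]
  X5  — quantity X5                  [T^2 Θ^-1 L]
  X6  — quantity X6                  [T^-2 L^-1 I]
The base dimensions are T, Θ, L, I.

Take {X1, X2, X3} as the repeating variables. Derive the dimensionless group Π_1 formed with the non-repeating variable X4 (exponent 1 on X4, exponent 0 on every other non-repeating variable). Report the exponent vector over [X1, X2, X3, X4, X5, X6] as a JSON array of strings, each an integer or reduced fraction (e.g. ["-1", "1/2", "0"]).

["1", "-1", "-2", "1", "0", "0"]

Exponent matrix [T,Θ,L,I] × [X1,X2,X3,X4,X5,X6]:
  T: [ 2  1  0 -1  2 -2]
  Θ: [ 0 -1  1  1 -1  0]
  L: [ 1  1  0  0  1 -1]
  I: [-1  1 -1  0  0  1]
Row reduction gives pivot columns X1,X2,X3; rank = 3
Pivot set = {X1,X2,X3}, free = {X4,X5,X6}
RREF:
  r0: [   1    0    0   -1    1   -1]
  r1: [   0    1    0    1    0    0]
  r2: [   0    0    1    2   -1    0]
  r3: [   0    0    0    0    0    0]
Fix exponent of X4 at 1, X5 at 0, X6 at 0; solve each RREF row for its pivot's exponent:
  r0: exp(X1) + (-1)·1 = 0 ⇒ exp(X1) = 1
  r1: exp(X2) + (1)·1 = 0 ⇒ exp(X2) = -1
  r2: exp(X3) + (2)·1 = 0 ⇒ exp(X3) = -2
Π_1 = X1 · X2^-1 · X3^-2 · X4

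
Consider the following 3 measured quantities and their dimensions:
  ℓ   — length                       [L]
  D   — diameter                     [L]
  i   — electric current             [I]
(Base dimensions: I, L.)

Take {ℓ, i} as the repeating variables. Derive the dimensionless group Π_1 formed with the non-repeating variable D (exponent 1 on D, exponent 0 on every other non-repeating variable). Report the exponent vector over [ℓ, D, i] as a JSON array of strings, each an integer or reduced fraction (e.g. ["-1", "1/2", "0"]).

["-1", "1", "0"]

Dimensional matrix (I×L by ℓ×D×i):
  I: [ 0  0  1]
  L: [ 1  1  0]
Row reduction gives pivot columns ℓ,i; rank = 2
Pivot set = {ℓ,i}, free = {D}
RREF:
  r0: [   1    1    0]
  r1: [   0    0    1]
Fix exponent of D at 1; solve each RREF row for its pivot's exponent:
  r0: exp(ℓ) + (1)·1 = 0 ⇒ exp(ℓ) = -1
  r1: exp(i) + (0)·1 = 0 ⇒ exp(i) = 0
Π_1 = ℓ^-1 · D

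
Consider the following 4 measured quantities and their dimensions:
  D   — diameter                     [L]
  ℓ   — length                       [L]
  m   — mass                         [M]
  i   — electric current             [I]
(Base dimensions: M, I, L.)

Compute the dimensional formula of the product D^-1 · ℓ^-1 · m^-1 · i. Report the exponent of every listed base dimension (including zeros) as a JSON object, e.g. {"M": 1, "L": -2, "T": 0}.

Dimensional matrix (M×I×L by D×ℓ×m×i):
  M: [ 0  0  1  0]
  I: [ 0  0  0  1]
  L: [ 1  1  0  0]
  [M]: (-1)·0+(-1)·0+(-1)·1+(1)·0 = -1
  [I]: (-1)·0+(-1)·0+(-1)·0+(1)·1 = 1
  [L]: (-1)·1+(-1)·1+(-1)·0+(1)·0 = -2
⇒ M^-1 I L^-2

{"M": -1, "I": 1, "L": -2}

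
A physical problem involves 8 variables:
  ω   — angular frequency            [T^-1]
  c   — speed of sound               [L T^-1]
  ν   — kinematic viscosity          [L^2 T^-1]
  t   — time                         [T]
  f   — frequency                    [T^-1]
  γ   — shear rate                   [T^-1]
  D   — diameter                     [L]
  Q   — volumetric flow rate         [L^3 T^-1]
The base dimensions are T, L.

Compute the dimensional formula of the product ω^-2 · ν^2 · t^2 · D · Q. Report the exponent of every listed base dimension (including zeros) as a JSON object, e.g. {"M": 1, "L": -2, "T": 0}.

Dimensional matrix (T×L by ω×c×ν×t×f×γ×D×Q):
  T: [-1 -1 -1  1 -1 -1  0 -1]
  L: [ 0  1  2  0  0  0  1  3]
  [T]: (-2)·-1+(2)·-1+(2)·1+(1)·0+(1)·-1 = 1
  [L]: (-2)·0+(2)·2+(2)·0+(1)·1+(1)·3 = 8
⇒ T L^8

{"T": 1, "L": 8}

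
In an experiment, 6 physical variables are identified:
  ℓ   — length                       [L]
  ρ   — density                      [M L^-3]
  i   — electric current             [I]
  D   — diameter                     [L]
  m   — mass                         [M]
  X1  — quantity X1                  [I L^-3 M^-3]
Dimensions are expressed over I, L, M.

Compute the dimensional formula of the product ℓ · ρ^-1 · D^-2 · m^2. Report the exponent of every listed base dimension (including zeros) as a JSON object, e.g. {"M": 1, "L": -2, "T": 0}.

Dimensional matrix (I×L×M by ℓ×ρ×i×D×m×X1):
  I: [ 0  0  1  0  0  1]
  L: [ 1 -3  0  1  0 -3]
  M: [ 0  1  0  0  1 -3]
  [I]: (1)·0+(-1)·0+(-2)·0+(2)·0 = 0
  [L]: (1)·1+(-1)·-3+(-2)·1+(2)·0 = 2
  [M]: (1)·0+(-1)·1+(-2)·0+(2)·1 = 1
⇒ L^2 M

{"I": 0, "L": 2, "M": 1}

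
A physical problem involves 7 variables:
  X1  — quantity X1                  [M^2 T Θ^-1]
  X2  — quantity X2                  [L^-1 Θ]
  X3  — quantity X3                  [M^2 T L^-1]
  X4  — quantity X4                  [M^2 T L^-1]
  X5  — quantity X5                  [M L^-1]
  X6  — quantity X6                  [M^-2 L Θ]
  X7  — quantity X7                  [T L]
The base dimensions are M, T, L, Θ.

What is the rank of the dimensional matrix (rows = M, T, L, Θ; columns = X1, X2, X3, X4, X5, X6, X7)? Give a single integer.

3

Exponent matrix [M,T,L,Θ] × [X1,X2,X3,X4,X5,X6,X7]:
  M: [ 2  0  2  2  1 -2  0]
  T: [ 1  0  1  1  0  0  1]
  L: [ 0 -1 -1 -1 -1  1  1]
  Θ: [-1  1  0  0  0  1  0]
Row reduction gives pivot columns X1,X2,X5; rank = 3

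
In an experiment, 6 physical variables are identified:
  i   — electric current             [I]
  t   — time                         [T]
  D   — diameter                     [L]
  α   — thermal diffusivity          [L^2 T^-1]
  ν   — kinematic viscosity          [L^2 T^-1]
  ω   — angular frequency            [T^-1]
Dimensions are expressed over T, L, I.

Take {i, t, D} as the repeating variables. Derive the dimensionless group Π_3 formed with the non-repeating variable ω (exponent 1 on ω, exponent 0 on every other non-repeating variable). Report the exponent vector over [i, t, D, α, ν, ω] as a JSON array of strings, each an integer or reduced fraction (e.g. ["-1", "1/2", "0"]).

["0", "1", "0", "0", "0", "1"]

Dimensional matrix (T×L×I by i×t×D×α×ν×ω):
  T: [ 0  1  0 -1 -1 -1]
  L: [ 0  0  1  2  2  0]
  I: [ 1  0  0  0  0  0]
Row reduction gives pivot columns i,t,D; rank = 3
Pivot set = {i,t,D}, free = {α,ν,ω}
RREF:
  r0: [   1    0    0    0    0    0]
  r1: [   0    1    0   -1   -1   -1]
  r2: [   0    0    1    2    2    0]
Fix exponent of ω at 1, α at 0, ν at 0; solve each RREF row for its pivot's exponent:
  r0: exp(i) + (0)·1 = 0 ⇒ exp(i) = 0
  r1: exp(t) + (-1)·1 = 0 ⇒ exp(t) = 1
  r2: exp(D) + (0)·1 = 0 ⇒ exp(D) = 0
Π_3 = t · ω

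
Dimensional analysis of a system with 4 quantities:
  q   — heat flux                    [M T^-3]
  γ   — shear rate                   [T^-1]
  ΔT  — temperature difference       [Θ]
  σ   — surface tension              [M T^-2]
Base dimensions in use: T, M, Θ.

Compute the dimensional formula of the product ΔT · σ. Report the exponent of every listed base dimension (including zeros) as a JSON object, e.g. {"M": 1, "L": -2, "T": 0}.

Write exponents as rows T,M,Θ / cols q,γ,ΔT,σ:
  T: [-3 -1  0 -2]
  M: [ 1  0  0  1]
  Θ: [ 0  0  1  0]
  [T]: (1)·0+(1)·-2 = -2
  [M]: (1)·0+(1)·1 = 1
  [Θ]: (1)·1+(1)·0 = 1
⇒ T^-2 M Θ

{"T": -2, "M": 1, "Θ": 1}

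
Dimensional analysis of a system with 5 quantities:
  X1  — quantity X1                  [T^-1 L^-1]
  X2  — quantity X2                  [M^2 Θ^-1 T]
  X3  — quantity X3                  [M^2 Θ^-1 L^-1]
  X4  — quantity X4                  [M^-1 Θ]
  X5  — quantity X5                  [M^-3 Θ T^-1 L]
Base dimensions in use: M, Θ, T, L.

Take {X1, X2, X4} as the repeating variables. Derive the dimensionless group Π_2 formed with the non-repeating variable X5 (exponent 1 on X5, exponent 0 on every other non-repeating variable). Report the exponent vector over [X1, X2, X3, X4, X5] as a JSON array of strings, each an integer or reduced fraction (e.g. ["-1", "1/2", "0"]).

Write exponents as rows M,Θ,T,L / cols X1,X2,X3,X4,X5:
  M: [ 0  2  2 -1 -3]
  Θ: [ 0 -1 -1  1  1]
  T: [-1  1  0  0 -1]
  L: [-1  0 -1  0  1]
Echelon form has 3 nonzero rows (pivots: X1,X2,X4)
Repeat: X1,X2,X4; free: X3,X5
RREF:
  r0: [   1    0    1    0   -1]
  r1: [   0    1    1    0   -2]
  r2: [   0    0    0    1   -1]
  r3: [   0    0    0    0    0]
Fix exponent of X5 at 1, X3 at 0; solve each RREF row for its pivot's exponent:
  r0: exp(X1) + (-1)·1 = 0 ⇒ exp(X1) = 1
  r1: exp(X2) + (-2)·1 = 0 ⇒ exp(X2) = 2
  r2: exp(X4) + (-1)·1 = 0 ⇒ exp(X4) = 1
Π_2 = X1 · X2^2 · X4 · X5

["1", "2", "0", "1", "1"]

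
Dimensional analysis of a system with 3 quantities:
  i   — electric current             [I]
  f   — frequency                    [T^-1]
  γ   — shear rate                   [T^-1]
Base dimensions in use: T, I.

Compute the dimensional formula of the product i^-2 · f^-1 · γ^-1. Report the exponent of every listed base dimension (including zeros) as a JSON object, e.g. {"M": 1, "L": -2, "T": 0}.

Write exponents as rows T,I / cols i,f,γ:
  T: [ 0 -1 -1]
  I: [ 1  0  0]
  [T]: (-2)·0+(-1)·-1+(-1)·-1 = 2
  [I]: (-2)·1+(-1)·0+(-1)·0 = -2
⇒ T^2 I^-2

{"T": 2, "I": -2}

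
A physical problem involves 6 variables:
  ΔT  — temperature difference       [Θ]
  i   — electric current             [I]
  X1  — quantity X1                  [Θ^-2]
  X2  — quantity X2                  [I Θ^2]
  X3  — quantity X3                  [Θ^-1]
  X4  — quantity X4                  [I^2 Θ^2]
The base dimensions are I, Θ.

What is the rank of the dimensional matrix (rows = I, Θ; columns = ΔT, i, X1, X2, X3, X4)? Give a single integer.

2

Dimensional matrix (I×Θ by ΔT×i×X1×X2×X3×X4):
  I: [ 0  1  0  1  0  2]
  Θ: [ 1  0 -2  2 -1  2]
Row reduction gives pivot columns ΔT,i; rank = 2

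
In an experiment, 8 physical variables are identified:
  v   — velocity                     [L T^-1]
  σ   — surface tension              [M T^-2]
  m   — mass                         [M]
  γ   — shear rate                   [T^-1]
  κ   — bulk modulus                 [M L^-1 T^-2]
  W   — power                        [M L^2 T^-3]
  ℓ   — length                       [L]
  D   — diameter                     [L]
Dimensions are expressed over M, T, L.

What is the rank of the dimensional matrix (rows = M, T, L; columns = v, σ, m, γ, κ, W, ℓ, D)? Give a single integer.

3

Dimensional matrix (M×T×L by v×σ×m×γ×κ×W×ℓ×D):
  M: [ 0  1  1  0  1  1  0  0]
  T: [-1 -2  0 -1 -2 -3  0  0]
  L: [ 1  0  0  0 -1  2  1  1]
Row reduction gives pivot columns v,σ,m; rank = 3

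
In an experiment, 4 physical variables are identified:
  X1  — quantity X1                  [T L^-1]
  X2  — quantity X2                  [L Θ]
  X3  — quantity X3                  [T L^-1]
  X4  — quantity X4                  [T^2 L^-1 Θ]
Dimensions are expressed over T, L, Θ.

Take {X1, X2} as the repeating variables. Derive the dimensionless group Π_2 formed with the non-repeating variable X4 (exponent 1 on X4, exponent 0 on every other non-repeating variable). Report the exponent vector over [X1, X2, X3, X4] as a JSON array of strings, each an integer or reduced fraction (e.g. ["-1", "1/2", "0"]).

["-2", "-1", "0", "1"]

Write exponents as rows T,L,Θ / cols X1,X2,X3,X4:
  T: [ 1  0  1  2]
  L: [-1  1 -1 -1]
  Θ: [ 0  1  0  1]
RREF → pivots at {X1,X2} ⇒ r = 2
Pivot set = {X1,X2}, free = {X3,X4}
RREF:
  r0: [   1    0    1    2]
  r1: [   0    1    0    1]
  r2: [   0    0    0    0]
Fix exponent of X4 at 1, X3 at 0; solve each RREF row for its pivot's exponent:
  r0: exp(X1) + (2)·1 = 0 ⇒ exp(X1) = -2
  r1: exp(X2) + (1)·1 = 0 ⇒ exp(X2) = -1
Π_2 = X1^-2 · X2^-1 · X4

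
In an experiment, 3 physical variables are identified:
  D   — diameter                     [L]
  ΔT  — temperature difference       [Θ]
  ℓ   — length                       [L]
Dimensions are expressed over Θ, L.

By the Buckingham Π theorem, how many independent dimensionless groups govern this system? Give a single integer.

Exponent matrix [Θ,L] × [D,ΔT,ℓ]:
  Θ: [ 0  1  0]
  L: [ 1  0  1]
RREF → pivots at {D,ΔT} ⇒ r = 2
n=3, r=2 ⇒ 1 dimensionless group

1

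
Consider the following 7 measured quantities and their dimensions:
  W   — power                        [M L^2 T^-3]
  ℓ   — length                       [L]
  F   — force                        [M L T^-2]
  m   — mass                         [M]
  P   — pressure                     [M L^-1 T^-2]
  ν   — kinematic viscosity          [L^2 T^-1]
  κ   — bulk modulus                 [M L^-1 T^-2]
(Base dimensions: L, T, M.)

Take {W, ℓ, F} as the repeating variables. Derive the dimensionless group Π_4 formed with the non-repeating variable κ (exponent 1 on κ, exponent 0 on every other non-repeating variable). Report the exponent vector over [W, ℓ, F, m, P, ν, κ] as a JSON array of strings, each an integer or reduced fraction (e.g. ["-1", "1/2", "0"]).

Dimensional matrix (L×T×M by W×ℓ×F×m×P×ν×κ):
  L: [ 2  1  1  0 -1  2 -1]
  T: [-3  0 -2  0 -2 -1 -2]
  M: [ 1  0  1  1  1  0  1]
Row reduction gives pivot columns W,ℓ,F; rank = 3
Pivot set = {W,ℓ,F}, free = {m,P,ν,κ}
RREF:
  r0: [   1    0    0   -2    0    1    0]
  r1: [   0    1    0    1   -2    1   -2]
  r2: [   0    0    1    3    1   -1    1]
Fix exponent of κ at 1, m at 0, P at 0, ν at 0; solve each RREF row for its pivot's exponent:
  r0: exp(W) + (0)·1 = 0 ⇒ exp(W) = 0
  r1: exp(ℓ) + (-2)·1 = 0 ⇒ exp(ℓ) = 2
  r2: exp(F) + (1)·1 = 0 ⇒ exp(F) = -1
Π_4 = ℓ^2 · F^-1 · κ

["0", "2", "-1", "0", "0", "0", "1"]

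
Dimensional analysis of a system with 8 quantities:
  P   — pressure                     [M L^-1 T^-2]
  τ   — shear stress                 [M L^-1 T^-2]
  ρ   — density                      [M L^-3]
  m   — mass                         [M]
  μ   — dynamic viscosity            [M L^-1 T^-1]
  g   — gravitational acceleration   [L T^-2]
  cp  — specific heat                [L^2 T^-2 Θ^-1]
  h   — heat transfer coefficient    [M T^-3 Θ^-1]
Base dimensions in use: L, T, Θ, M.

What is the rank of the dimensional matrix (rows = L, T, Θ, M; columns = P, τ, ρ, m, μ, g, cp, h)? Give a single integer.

4

Dimensional matrix (L×T×Θ×M by P×τ×ρ×m×μ×g×cp×h):
  L: [-1 -1 -3  0 -1  1  2  0]
  T: [-2 -2  0  0 -1 -2 -2 -3]
  Θ: [ 0  0  0  0  0  0 -1 -1]
  M: [ 1  1  1  1  1  0  0  1]
Row reduction gives pivot columns P,ρ,m,cp; rank = 4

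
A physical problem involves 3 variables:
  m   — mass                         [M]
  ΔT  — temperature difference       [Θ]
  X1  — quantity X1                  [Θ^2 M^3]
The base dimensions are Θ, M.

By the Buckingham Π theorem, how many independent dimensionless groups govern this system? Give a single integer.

Write exponents as rows Θ,M / cols m,ΔT,X1:
  Θ: [ 0  1  2]
  M: [ 1  0  3]
Echelon form has 2 nonzero rows (pivots: m,ΔT)
3 vars − rank 2 = 1 Π group

1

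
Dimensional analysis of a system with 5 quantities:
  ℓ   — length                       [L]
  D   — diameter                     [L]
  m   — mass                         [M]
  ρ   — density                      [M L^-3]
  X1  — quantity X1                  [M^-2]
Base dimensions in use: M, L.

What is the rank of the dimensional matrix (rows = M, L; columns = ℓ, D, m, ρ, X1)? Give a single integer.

2

Exponent matrix [M,L] × [ℓ,D,m,ρ,X1]:
  M: [ 0  0  1  1 -2]
  L: [ 1  1  0 -3  0]
RREF → pivots at {ℓ,m} ⇒ r = 2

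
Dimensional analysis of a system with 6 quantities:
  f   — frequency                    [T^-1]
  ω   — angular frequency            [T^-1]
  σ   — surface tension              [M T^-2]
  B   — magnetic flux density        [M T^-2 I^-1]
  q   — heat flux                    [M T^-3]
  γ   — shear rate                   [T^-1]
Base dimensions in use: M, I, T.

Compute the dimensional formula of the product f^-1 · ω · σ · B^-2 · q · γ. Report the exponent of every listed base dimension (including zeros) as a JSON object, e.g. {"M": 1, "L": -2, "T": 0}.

{"M": 0, "I": 2, "T": -2}

Exponent matrix [M,I,T] × [f,ω,σ,B,q,γ]:
  M: [ 0  0  1  1  1  0]
  I: [ 0  0  0 -1  0  0]
  T: [-1 -1 -2 -2 -3 -1]
  [M]: (-1)·0+(1)·0+(1)·1+(-2)·1+(1)·1+(1)·0 = 0
  [I]: (-1)·0+(1)·0+(1)·0+(-2)·-1+(1)·0+(1)·0 = 2
  [T]: (-1)·-1+(1)·-1+(1)·-2+(-2)·-2+(1)·-3+(1)·-1 = -2
⇒ I^2 T^-2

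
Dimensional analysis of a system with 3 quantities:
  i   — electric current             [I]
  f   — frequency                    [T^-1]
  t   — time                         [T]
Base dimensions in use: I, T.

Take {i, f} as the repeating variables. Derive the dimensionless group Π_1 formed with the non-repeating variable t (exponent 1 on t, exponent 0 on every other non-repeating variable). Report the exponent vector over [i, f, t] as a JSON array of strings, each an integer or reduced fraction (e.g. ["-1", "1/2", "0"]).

["0", "1", "1"]

Dimensional matrix (I×T by i×f×t):
  I: [ 1  0  0]
  T: [ 0 -1  1]
Echelon form has 2 nonzero rows (pivots: i,f)
Pivot set = {i,f}, free = {t}
RREF:
  r0: [   1    0    0]
  r1: [   0    1   -1]
Fix exponent of t at 1; solve each RREF row for its pivot's exponent:
  r0: exp(i) + (0)·1 = 0 ⇒ exp(i) = 0
  r1: exp(f) + (-1)·1 = 0 ⇒ exp(f) = 1
Π_1 = f · t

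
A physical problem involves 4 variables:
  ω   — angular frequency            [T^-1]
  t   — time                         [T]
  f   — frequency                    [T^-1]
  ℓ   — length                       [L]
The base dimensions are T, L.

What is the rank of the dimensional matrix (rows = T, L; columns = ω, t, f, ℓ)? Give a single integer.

Dimensional matrix (T×L by ω×t×f×ℓ):
  T: [-1  1 -1  0]
  L: [ 0  0  0  1]
Row reduction gives pivot columns ω,ℓ; rank = 2

2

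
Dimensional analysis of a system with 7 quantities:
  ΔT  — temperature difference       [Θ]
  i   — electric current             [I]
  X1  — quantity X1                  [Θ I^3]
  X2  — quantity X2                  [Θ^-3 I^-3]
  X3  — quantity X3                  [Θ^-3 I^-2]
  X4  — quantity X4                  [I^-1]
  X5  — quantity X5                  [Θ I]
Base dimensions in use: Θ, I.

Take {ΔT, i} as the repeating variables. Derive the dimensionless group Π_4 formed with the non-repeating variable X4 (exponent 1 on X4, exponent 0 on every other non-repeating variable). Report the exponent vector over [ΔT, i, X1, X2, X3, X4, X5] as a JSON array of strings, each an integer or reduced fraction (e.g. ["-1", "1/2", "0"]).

Dimensional matrix (Θ×I by ΔT×i×X1×X2×X3×X4×X5):
  Θ: [ 1  0  1 -3 -3  0  1]
  I: [ 0  1  3 -3 -2 -1  1]
RREF → pivots at {ΔT,i} ⇒ r = 2
Pivot set = {ΔT,i}, free = {X1,X2,X3,X4,X5}
RREF:
  r0: [   1    0    1   -3   -3    0    1]
  r1: [   0    1    3   -3   -2   -1    1]
Fix exponent of X4 at 1, X1 at 0, X2 at 0, X3 at 0, X5 at 0; solve each RREF row for its pivot's exponent:
  r0: exp(ΔT) + (0)·1 = 0 ⇒ exp(ΔT) = 0
  r1: exp(i) + (-1)·1 = 0 ⇒ exp(i) = 1
Π_4 = i · X4

["0", "1", "0", "0", "0", "1", "0"]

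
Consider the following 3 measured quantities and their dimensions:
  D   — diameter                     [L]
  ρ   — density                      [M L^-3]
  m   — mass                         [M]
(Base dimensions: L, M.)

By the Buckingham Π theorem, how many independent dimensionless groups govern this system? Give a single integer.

1

Dimensional matrix (L×M by D×ρ×m):
  L: [ 1 -3  0]
  M: [ 0  1  1]
RREF → pivots at {D,ρ} ⇒ r = 2
3 vars − rank 2 = 1 Π group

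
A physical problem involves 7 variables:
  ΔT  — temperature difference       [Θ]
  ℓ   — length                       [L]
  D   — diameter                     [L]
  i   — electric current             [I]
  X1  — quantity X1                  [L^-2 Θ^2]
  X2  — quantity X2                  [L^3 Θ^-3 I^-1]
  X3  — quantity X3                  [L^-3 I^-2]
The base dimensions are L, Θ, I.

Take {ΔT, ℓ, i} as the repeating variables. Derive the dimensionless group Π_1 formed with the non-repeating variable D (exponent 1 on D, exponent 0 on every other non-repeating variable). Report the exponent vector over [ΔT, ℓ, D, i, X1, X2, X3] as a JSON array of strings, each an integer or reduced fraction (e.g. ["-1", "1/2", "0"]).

["0", "-1", "1", "0", "0", "0", "0"]

Write exponents as rows L,Θ,I / cols ΔT,ℓ,D,i,X1,X2,X3:
  L: [ 0  1  1  0 -2  3 -3]
  Θ: [ 1  0  0  0  2 -3  0]
  I: [ 0  0  0  1  0 -1 -2]
Row reduction gives pivot columns ΔT,ℓ,i; rank = 3
Pivot set = {ΔT,ℓ,i}, free = {D,X1,X2,X3}
RREF:
  r0: [   1    0    0    0    2   -3    0]
  r1: [   0    1    1    0   -2    3   -3]
  r2: [   0    0    0    1    0   -1   -2]
Fix exponent of D at 1, X1 at 0, X2 at 0, X3 at 0; solve each RREF row for its pivot's exponent:
  r0: exp(ΔT) + (0)·1 = 0 ⇒ exp(ΔT) = 0
  r1: exp(ℓ) + (1)·1 = 0 ⇒ exp(ℓ) = -1
  r2: exp(i) + (0)·1 = 0 ⇒ exp(i) = 0
Π_1 = ℓ^-1 · D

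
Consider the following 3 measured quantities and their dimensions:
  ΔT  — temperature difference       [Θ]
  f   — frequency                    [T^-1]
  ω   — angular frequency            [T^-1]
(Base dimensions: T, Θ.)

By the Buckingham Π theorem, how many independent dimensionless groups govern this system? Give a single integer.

Write exponents as rows T,Θ / cols ΔT,f,ω:
  T: [ 0 -1 -1]
  Θ: [ 1  0  0]
Echelon form has 2 nonzero rows (pivots: ΔT,f)
3 vars − rank 2 = 1 Π group

1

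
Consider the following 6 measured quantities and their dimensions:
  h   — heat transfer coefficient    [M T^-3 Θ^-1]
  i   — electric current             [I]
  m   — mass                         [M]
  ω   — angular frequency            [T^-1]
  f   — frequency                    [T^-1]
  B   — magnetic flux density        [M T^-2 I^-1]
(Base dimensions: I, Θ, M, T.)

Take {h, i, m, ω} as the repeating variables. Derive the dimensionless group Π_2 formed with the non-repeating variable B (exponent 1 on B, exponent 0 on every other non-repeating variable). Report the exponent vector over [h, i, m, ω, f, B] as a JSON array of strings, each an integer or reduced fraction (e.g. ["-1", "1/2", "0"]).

["0", "1", "-1", "-2", "0", "1"]

Write exponents as rows I,Θ,M,T / cols h,i,m,ω,f,B:
  I: [ 0  1  0  0  0 -1]
  Θ: [-1  0  0  0  0  0]
  M: [ 1  0  1  0  0  1]
  T: [-3  0  0 -1 -1 -2]
RREF → pivots at {h,i,m,ω} ⇒ r = 4
Repeat: h,i,m,ω; free: f,B
RREF:
  r0: [   1    0    0    0    0    0]
  r1: [   0    1    0    0    0   -1]
  r2: [   0    0    1    0    0    1]
  r3: [   0    0    0    1    1    2]
Fix exponent of B at 1, f at 0; solve each RREF row for its pivot's exponent:
  r0: exp(h) + (0)·1 = 0 ⇒ exp(h) = 0
  r1: exp(i) + (-1)·1 = 0 ⇒ exp(i) = 1
  r2: exp(m) + (1)·1 = 0 ⇒ exp(m) = -1
  r3: exp(ω) + (2)·1 = 0 ⇒ exp(ω) = -2
Π_2 = i · m^-1 · ω^-2 · B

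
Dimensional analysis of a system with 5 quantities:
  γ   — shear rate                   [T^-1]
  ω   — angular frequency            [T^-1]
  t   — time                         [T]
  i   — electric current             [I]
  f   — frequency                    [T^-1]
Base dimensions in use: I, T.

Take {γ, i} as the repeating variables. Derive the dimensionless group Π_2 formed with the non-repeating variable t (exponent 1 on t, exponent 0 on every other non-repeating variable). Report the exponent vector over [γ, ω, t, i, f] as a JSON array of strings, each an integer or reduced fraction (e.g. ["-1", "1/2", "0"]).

Exponent matrix [I,T] × [γ,ω,t,i,f]:
  I: [ 0  0  0  1  0]
  T: [-1 -1  1  0 -1]
RREF → pivots at {γ,i} ⇒ r = 2
Pivot set = {γ,i}, free = {ω,t,f}
RREF:
  r0: [   1    1   -1    0    1]
  r1: [   0    0    0    1    0]
Fix exponent of t at 1, ω at 0, f at 0; solve each RREF row for its pivot's exponent:
  r0: exp(γ) + (-1)·1 = 0 ⇒ exp(γ) = 1
  r1: exp(i) + (0)·1 = 0 ⇒ exp(i) = 0
Π_2 = γ · t

["1", "0", "1", "0", "0"]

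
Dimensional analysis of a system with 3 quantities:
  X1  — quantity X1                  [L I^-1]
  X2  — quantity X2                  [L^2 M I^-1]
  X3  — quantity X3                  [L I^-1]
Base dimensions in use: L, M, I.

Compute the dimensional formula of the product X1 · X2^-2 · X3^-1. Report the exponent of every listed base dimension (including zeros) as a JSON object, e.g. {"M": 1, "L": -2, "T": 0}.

Write exponents as rows L,M,I / cols X1,X2,X3:
  L: [ 1  2  1]
  M: [ 0  1  0]
  I: [-1 -1 -1]
  [L]: (1)·1+(-2)·2+(-1)·1 = -4
  [M]: (1)·0+(-2)·1+(-1)·0 = -2
  [I]: (1)·-1+(-2)·-1+(-1)·-1 = 2
⇒ L^-4 M^-2 I^2

{"L": -4, "M": -2, "I": 2}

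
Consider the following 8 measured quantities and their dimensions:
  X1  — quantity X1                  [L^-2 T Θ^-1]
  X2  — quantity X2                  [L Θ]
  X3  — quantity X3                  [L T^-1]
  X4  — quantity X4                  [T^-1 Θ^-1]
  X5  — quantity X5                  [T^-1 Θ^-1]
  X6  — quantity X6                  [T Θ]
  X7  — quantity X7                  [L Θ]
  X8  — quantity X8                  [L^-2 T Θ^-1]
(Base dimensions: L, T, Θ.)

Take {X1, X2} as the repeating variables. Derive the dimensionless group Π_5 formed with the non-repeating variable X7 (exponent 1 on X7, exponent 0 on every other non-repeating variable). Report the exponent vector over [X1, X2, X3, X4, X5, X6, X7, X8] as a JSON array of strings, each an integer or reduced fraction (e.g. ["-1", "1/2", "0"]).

Write exponents as rows L,T,Θ / cols X1,X2,X3,X4,X5,X6,X7,X8:
  L: [-2  1  1  0  0  0  1 -2]
  T: [ 1  0 -1 -1 -1  1  0  1]
  Θ: [-1  1  0 -1 -1  1  1 -1]
Row reduction gives pivot columns X1,X2; rank = 2
Pivot set = {X1,X2}, free = {X3,X4,X5,X6,X7,X8}
RREF:
  r0: [   1    0   -1   -1   -1    1    0    1]
  r1: [   0    1   -1   -2   -2    2    1    0]
  r2: [   0    0    0    0    0    0    0    0]
Fix exponent of X7 at 1, X3 at 0, X4 at 0, X5 at 0, X6 at 0, X8 at 0; solve each RREF row for its pivot's exponent:
  r0: exp(X1) + (0)·1 = 0 ⇒ exp(X1) = 0
  r1: exp(X2) + (1)·1 = 0 ⇒ exp(X2) = -1
Π_5 = X2^-1 · X7

["0", "-1", "0", "0", "0", "0", "1", "0"]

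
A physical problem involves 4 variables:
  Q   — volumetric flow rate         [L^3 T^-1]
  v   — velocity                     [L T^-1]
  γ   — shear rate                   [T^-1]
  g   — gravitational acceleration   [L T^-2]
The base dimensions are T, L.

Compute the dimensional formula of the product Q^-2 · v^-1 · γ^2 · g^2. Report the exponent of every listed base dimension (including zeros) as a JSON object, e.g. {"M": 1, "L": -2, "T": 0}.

Dimensional matrix (T×L by Q×v×γ×g):
  T: [-1 -1 -1 -2]
  L: [ 3  1  0  1]
  [T]: (-2)·-1+(-1)·-1+(2)·-1+(2)·-2 = -3
  [L]: (-2)·3+(-1)·1+(2)·0+(2)·1 = -5
⇒ T^-3 L^-5

{"T": -3, "L": -5}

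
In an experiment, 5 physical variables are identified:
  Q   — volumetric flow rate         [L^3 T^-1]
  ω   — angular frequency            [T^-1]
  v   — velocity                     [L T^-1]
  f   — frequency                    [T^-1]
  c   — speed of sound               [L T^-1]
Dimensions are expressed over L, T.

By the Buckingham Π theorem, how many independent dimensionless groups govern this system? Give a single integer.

3

Dimensional matrix (L×T by Q×ω×v×f×c):
  L: [ 3  0  1  0  1]
  T: [-1 -1 -1 -1 -1]
Row reduction gives pivot columns Q,ω; rank = 2
5 vars − rank 2 = 3 Π groups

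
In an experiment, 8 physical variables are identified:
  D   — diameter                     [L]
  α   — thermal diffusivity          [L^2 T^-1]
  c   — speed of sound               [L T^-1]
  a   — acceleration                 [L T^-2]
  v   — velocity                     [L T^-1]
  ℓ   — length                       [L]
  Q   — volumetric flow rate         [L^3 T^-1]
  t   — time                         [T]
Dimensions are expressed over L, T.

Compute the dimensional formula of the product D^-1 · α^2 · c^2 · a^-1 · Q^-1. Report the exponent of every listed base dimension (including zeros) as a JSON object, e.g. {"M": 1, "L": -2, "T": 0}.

{"L": 1, "T": -1}

Write exponents as rows L,T / cols D,α,c,a,v,ℓ,Q,t:
  L: [ 1  2  1  1  1  1  3  0]
  T: [ 0 -1 -1 -2 -1  0 -1  1]
  [L]: (-1)·1+(2)·2+(2)·1+(-1)·1+(-1)·3 = 1
  [T]: (-1)·0+(2)·-1+(2)·-1+(-1)·-2+(-1)·-1 = -1
⇒ L T^-1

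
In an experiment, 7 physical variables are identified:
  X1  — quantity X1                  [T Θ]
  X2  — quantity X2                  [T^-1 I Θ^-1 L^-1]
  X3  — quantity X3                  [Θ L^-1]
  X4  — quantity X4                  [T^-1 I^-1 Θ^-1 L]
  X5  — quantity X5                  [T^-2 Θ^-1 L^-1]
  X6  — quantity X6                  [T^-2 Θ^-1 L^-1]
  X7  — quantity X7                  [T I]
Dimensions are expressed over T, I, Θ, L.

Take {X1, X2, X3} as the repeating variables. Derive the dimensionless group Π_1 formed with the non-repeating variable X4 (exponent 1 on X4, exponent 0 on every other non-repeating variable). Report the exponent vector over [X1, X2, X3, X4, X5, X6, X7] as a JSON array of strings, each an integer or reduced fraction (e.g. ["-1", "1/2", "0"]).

["2", "1", "0", "1", "0", "0", "0"]

Exponent matrix [T,I,Θ,L] × [X1,X2,X3,X4,X5,X6,X7]:
  T: [ 1 -1  0 -1 -2 -2  1]
  I: [ 0  1  0 -1  0  0  1]
  Θ: [ 1 -1  1 -1 -1 -1  0]
  L: [ 0 -1 -1  1 -1 -1  0]
Echelon form has 3 nonzero rows (pivots: X1,X2,X3)
Pivot set = {X1,X2,X3}, free = {X4,X5,X6,X7}
RREF:
  r0: [   1    0    0   -2   -2   -2    2]
  r1: [   0    1    0   -1    0    0    1]
  r2: [   0    0    1    0    1    1   -1]
  r3: [   0    0    0    0    0    0    0]
Fix exponent of X4 at 1, X5 at 0, X6 at 0, X7 at 0; solve each RREF row for its pivot's exponent:
  r0: exp(X1) + (-2)·1 = 0 ⇒ exp(X1) = 2
  r1: exp(X2) + (-1)·1 = 0 ⇒ exp(X2) = 1
  r2: exp(X3) + (0)·1 = 0 ⇒ exp(X3) = 0
Π_1 = X1^2 · X2 · X4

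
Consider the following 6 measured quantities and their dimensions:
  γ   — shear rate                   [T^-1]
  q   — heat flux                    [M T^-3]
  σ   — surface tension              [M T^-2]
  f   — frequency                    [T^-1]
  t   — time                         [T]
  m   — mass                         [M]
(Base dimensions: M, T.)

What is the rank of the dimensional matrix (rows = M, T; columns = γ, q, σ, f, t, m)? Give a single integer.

Dimensional matrix (M×T by γ×q×σ×f×t×m):
  M: [ 0  1  1  0  0  1]
  T: [-1 -3 -2 -1  1  0]
Row reduction gives pivot columns γ,q; rank = 2

2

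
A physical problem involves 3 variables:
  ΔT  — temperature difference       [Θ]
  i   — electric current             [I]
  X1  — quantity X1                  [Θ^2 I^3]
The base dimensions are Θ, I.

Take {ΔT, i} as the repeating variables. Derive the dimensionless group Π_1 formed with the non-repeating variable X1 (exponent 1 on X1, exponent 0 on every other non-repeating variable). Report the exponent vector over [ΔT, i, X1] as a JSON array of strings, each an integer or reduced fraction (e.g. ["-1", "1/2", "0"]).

Exponent matrix [Θ,I] × [ΔT,i,X1]:
  Θ: [ 1  0  2]
  I: [ 0  1  3]
Row reduction gives pivot columns ΔT,i; rank = 2
Pivot set = {ΔT,i}, free = {X1}
RREF:
  r0: [   1    0    2]
  r1: [   0    1    3]
Fix exponent of X1 at 1; solve each RREF row for its pivot's exponent:
  r0: exp(ΔT) + (2)·1 = 0 ⇒ exp(ΔT) = -2
  r1: exp(i) + (3)·1 = 0 ⇒ exp(i) = -3
Π_1 = ΔT^-2 · i^-3 · X1

["-2", "-3", "1"]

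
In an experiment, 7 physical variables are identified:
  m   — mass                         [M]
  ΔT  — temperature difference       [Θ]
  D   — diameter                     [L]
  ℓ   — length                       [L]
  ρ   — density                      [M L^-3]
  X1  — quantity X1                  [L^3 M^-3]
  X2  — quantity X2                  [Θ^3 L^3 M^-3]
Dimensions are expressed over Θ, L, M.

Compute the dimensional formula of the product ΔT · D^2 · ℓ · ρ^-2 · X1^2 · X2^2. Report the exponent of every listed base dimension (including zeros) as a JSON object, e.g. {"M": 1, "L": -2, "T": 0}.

Exponent matrix [Θ,L,M] × [m,ΔT,D,ℓ,ρ,X1,X2]:
  Θ: [ 0  1  0  0  0  0  3]
  L: [ 0  0  1  1 -3  3  3]
  M: [ 1  0  0  0  1 -3 -3]
  [Θ]: (1)·1+(2)·0+(1)·0+(-2)·0+(2)·0+(2)·3 = 7
  [L]: (1)·0+(2)·1+(1)·1+(-2)·-3+(2)·3+(2)·3 = 21
  [M]: (1)·0+(2)·0+(1)·0+(-2)·1+(2)·-3+(2)·-3 = -14
⇒ Θ^7 L^21 M^-14

{"Θ": 7, "L": 21, "M": -14}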